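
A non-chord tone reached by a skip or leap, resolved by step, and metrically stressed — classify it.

Approach: by leap. Departure: by step. Metric position: strong.
Leap in, step out, in a metrically strong position — an appoggiatura. (It is the mirror image of the escape tone, which steps in and leaps out from a weak position.)

Appoggiatura.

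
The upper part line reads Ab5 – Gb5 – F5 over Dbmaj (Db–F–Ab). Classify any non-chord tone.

Gb5 is a passing tone.

The harmony at that moment is Db major triad (Db, F, Ab); Gb5 is not a chord tone.
It is approached by step down from Ab5 and left by step down to F5.
Step in, step out in the same direction — a passing tone.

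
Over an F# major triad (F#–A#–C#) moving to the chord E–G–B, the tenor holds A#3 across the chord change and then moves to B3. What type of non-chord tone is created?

A#3 is a retardation.

The harmony at that moment is E minor triad (E, G, B); A#3 is not a chord tone.
It is held over (the same pitch as the preceding A#3) and left by step up to B3.
Held over from the previous chord and resolving up by step — a retardation.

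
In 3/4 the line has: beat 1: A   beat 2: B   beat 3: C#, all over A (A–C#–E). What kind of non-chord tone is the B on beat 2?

Passing tone.

The harmony at that moment is A major triad (A, C#, E); B is not a chord tone.
It is approached by step up from A and left by step up to C#.
Step in, step out in the same direction — a passing tone.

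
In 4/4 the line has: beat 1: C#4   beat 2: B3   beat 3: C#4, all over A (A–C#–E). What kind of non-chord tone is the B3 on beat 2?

The harmony at that moment is A major triad (A, C#, E); B3 is not a chord tone.
It is approached by step down from C#4 and left by step up to C#4.
Step away and step back to the same note — a neighbor tone (lower neighbor).

Lower neighbor tone.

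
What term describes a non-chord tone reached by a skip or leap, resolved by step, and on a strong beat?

Approach: by leap. Departure: by step. Metric position: strong.
Leap in, step out, in a metrically strong position — an appoggiatura. (It is the mirror image of the escape tone, which steps in and leaps out from a weak position.)

Appoggiatura.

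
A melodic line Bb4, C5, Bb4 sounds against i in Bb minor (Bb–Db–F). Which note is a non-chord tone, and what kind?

C5 is a neighbor tone.

The harmony at that moment is Bb minor triad (Bb, Db, F); C5 is not a chord tone.
It is approached by step up from Bb4 and left by step down to Bb4.
Step away and step back to the same note — a neighbor tone (upper neighbor).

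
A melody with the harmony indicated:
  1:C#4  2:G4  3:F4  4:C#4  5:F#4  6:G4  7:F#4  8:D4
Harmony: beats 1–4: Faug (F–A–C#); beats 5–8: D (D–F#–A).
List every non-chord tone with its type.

G4 (beat 2) — appoggiatura; G4 (beat 6) — neighbor tone.

The harmony at that moment is F augmented triad (F, A, C#); G4 is not a chord tone.
It is approached by leap up from C#4 and left by step down to F4.
Leap in, step out — an appoggiatura.
The harmony at that moment is D major triad (D, F#, A); G4 is not a chord tone.
It is approached by step up from F#4 and left by step down to F#4.
Step away and step back to the same note — a neighbor tone (upper neighbor).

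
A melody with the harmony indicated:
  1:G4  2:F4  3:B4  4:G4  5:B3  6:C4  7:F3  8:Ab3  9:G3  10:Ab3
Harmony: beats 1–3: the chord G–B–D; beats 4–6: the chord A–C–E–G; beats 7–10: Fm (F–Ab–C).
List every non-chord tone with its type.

The harmony at that moment is G major triad (G, B, D); F4 is not a chord tone.
It is approached by step down from G4 and left by leap up to B4.
Step in, leap out — an escape tone.
The harmony at that moment is A minor seventh chord (A, C, E, G); B3 is not a chord tone.
It is approached by leap down from G4 and left by step up to C4.
Leap in, step out — an appoggiatura.
The harmony at that moment is F minor triad (F, Ab, C); G3 is not a chord tone.
It is approached by step down from Ab3 and left by step up to Ab3.
Step away and step back to the same note — a neighbor tone (lower neighbor).

F4 (beat 2) — escape tone; B3 (beat 5) — appoggiatura; G3 (beat 9) — neighbor tone.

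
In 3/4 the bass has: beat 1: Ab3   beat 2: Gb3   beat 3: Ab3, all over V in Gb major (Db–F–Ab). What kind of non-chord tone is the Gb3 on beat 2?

The harmony at that moment is Db major triad (Db, F, Ab); Gb3 is not a chord tone.
It is approached by step down from Ab3 and left by step up to Ab3.
Step away and step back to the same note — a neighbor tone (lower neighbor).

Lower neighbor tone.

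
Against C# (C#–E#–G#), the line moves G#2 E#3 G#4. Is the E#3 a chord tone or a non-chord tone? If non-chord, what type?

C# major triad contains C#, E#, G#; E# is the third, so it is a chord tone.

Chord tone (the third of C# major triad).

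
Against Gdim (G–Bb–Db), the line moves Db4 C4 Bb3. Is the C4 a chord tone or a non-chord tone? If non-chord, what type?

Non-chord tone — a passing tone.

The harmony at that moment is G diminished triad (G, Bb, Db); C4 is not a chord tone.
It is approached by step down from Db4 and left by step down to Bb3.
Step in, step out in the same direction — a passing tone.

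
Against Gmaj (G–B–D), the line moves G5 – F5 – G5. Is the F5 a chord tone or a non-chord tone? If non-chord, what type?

The harmony at that moment is G major triad (G, B, D); F5 is not a chord tone.
It is approached by step down from G5 and left by step up to G5.
Step away and step back to the same note — a neighbor tone (lower neighbor).

Non-chord tone — a neighbor tone.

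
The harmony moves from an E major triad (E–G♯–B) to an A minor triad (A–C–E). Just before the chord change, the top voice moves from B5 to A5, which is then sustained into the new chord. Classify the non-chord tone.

The harmony at that moment is E major triad (E, G♯, B); A5 is not a chord tone.
It is approached by step down from B5 and then sustained as the same pitch into the next harmony.
Arriving early and becoming a chord tone when the harmony changes — an anticipation.

A5 is an anticipation.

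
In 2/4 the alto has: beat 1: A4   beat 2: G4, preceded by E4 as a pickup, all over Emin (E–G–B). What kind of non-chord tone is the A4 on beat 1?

Appoggiatura.

The harmony at that moment is E minor triad (E, G, B); A4 is not a chord tone.
It is approached by leap up from E4 and left by step down to G4.
Leap in, step out, metrically accented — an appoggiatura.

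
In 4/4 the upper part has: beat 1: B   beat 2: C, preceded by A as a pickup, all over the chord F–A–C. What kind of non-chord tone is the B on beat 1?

The harmony at that moment is F major triad (F, A, C); B is not a chord tone.
It is approached by step up from A and left by step up to C.
Step in, step out in the same direction — a passing tone.

Passing tone.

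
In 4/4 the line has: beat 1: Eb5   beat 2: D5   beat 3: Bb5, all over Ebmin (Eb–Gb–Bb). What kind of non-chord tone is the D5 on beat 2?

The harmony at that moment is Eb minor triad (Eb, Gb, Bb); D5 is not a chord tone.
It is approached by step down from Eb5 and left by leap up to Bb5.
Step in, leap out, on a weak beat — an escape tone.

Escape tone.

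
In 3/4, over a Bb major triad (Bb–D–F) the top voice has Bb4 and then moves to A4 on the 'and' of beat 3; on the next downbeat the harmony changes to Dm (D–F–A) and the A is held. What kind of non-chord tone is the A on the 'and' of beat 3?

The harmony at that moment is Bb major triad (Bb, D, F); A4 is not a chord tone.
It is approached by step down from Bb4 and then sustained as the same pitch into the next harmony.
Arriving early and becoming a chord tone when the harmony changes — an anticipation.

Anticipation.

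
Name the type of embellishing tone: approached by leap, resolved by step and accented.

Appoggiatura.

Approach: by leap. Departure: by step. Metric position: strong.
Leap in, step out, in a metrically strong position — an appoggiatura. (It is the mirror image of the escape tone, which steps in and leaps out from a weak position.)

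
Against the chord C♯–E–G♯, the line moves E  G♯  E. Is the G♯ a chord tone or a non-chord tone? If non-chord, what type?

Chord tone (the fifth of C# minor triad).

C# minor triad contains C♯, E, G♯; G♯ is the fifth, so it is a chord tone.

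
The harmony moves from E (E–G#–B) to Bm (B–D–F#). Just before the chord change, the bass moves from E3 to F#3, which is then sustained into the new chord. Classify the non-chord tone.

F#3 is an anticipation.

The harmony at that moment is E major triad (E, G#, B); F#3 is not a chord tone.
It is approached by step up from E3 and then sustained as the same pitch into the next harmony.
Arriving early and becoming a chord tone when the harmony changes — an anticipation.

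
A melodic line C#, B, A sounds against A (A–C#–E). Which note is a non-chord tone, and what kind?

The harmony at that moment is A major triad (A, C#, E); B is not a chord tone.
It is approached by step down from C# and left by step down to A.
Step in, step out in the same direction — a passing tone.

B is a passing tone.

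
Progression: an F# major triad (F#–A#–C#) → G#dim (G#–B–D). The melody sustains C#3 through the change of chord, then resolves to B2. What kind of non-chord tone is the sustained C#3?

The harmony at that moment is G# diminished triad (G#, B, D); C#3 is not a chord tone.
It is held over (the same pitch as the preceding C#3) and left by step down to B2.
Held over from the previous chord and resolving down by step — a suspension.

C#3 is a suspension.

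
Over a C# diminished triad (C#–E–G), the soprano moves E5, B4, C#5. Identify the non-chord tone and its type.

The harmony at that moment is C# diminished triad (C#, E, G); B4 is not a chord tone.
It is approached by leap down from E5 and left by step up to C#5.
Leap in, step out — an appoggiatura.

B4 is an appoggiatura.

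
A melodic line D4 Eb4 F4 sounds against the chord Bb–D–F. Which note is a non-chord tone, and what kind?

Eb4 is a passing tone.

The harmony at that moment is Bb major triad (Bb, D, F); Eb4 is not a chord tone.
It is approached by step up from D4 and left by step up to F4.
Step in, step out in the same direction — a passing tone.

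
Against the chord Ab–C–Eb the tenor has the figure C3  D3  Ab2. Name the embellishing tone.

D3 is an escape tone.

The harmony at that moment is Ab major triad (Ab, C, Eb); D3 is not a chord tone.
It is approached by step up from C3 and left by leap down to Ab2.
Step in, leap out — an escape tone.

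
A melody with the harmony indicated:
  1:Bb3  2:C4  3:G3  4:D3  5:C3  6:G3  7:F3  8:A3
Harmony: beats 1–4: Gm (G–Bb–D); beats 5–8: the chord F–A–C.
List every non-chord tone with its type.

C4 (beat 2) — escape tone; G3 (beat 6) — appoggiatura.

The harmony at that moment is G minor triad (G, Bb, D); C4 is not a chord tone.
It is approached by step up from Bb3 and left by leap down to G3.
Step in, leap out — an escape tone.
The harmony at that moment is F major triad (F, A, C); G3 is not a chord tone.
It is approached by leap up from C3 and left by step down to F3.
Leap in, step out — an appoggiatura.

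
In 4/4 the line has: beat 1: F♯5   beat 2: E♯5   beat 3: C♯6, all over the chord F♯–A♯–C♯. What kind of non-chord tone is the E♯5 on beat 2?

The harmony at that moment is F♯ major triad (F♯, A♯, C♯); E♯5 is not a chord tone.
It is approached by step down from F♯5 and left by leap up to C♯6.
Step in, leap out, on a weak beat — an escape tone.

Escape tone.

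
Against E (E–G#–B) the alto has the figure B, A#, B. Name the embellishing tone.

The harmony at that moment is E major triad (E, G#, B); A# is not a chord tone.
It is approached by step down from B and left by step up to B.
Step away and step back to the same note — a neighbor tone (lower neighbor).

A# is a neighbor tone.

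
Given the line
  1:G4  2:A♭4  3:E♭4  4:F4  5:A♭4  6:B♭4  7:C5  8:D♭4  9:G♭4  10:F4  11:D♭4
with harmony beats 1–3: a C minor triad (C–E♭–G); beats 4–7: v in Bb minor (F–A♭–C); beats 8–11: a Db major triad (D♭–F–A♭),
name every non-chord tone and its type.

The harmony at that moment is C minor triad (C, E♭, G); A♭4 is not a chord tone.
It is approached by step up from G4 and left by leap down to E♭4.
Step in, leap out — an escape tone.
The harmony at that moment is F minor triad (F, A♭, C); B♭4 is not a chord tone.
It is approached by step up from A♭4 and left by step up to C5.
Step in, step out in the same direction — a passing tone.
The harmony at that moment is D♭ major triad (D♭, F, A♭); G♭4 is not a chord tone.
It is approached by leap up from D♭4 and left by step down to F4.
Leap in, step out — an appoggiatura.

A♭4 (beat 2) — escape tone; B♭4 (beat 6) — passing tone; G♭4 (beat 9) — appoggiatura.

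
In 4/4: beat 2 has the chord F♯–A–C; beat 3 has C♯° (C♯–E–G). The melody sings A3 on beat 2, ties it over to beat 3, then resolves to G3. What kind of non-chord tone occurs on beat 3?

The harmony at that moment is C♯ diminished triad (C♯, E, G); A3 is not a chord tone.
It is held over (the same pitch as the preceding A3) and left by step down to G3.
Held over from the previous chord and resolving down by step — a suspension.

Suspension.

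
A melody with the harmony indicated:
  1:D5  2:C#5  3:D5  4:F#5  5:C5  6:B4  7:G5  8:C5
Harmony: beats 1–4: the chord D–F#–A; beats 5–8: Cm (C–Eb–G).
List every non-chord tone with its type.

C#5 (beat 2) — neighbor tone; B4 (beat 6) — escape tone.

The harmony at that moment is D major triad (D, F#, A); C#5 is not a chord tone.
It is approached by step down from D5 and left by step up to D5.
Step away and step back to the same note — a neighbor tone (lower neighbor).
The harmony at that moment is C minor triad (C, Eb, G); B4 is not a chord tone.
It is approached by step down from C5 and left by leap up to G5.
Step in, leap out — an escape tone.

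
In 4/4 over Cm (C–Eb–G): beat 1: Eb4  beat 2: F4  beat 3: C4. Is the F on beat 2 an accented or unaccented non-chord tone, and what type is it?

The harmony at that moment is C minor triad (C, Eb, G); F4 is not a chord tone.
It is approached by step up from Eb4 and left by leap down to C4.
Step in, leap out — an escape tone.
It falls on a weak beat, so it is unaccented.

Unaccented escape tone.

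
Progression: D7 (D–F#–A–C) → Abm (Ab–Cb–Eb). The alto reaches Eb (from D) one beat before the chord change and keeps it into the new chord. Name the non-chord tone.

Eb is an anticipation.

The harmony at that moment is D dominant seventh chord (D, F#, A, C); Eb is not a chord tone.
It is approached by step up from D and then sustained as the same pitch into the next harmony.
Arriving early and becoming a chord tone when the harmony changes — an anticipation.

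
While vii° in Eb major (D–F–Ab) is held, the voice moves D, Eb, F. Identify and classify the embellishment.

The harmony at that moment is D diminished triad (D, F, Ab); Eb is not a chord tone.
It is approached by step up from D and left by step up to F.
Step in, step out in the same direction — a passing tone.

Eb is a passing tone.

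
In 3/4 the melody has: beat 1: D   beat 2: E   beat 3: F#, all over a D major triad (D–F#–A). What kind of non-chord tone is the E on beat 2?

The harmony at that moment is D major triad (D, F#, A); E is not a chord tone.
It is approached by step up from D and left by step up to F#.
Step in, step out in the same direction — a passing tone.

Passing tone.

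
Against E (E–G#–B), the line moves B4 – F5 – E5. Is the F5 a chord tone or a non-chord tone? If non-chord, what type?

Non-chord tone — an appoggiatura.

The harmony at that moment is E major triad (E, G#, B); F5 is not a chord tone.
It is approached by leap up from B4 and left by step down to E5.
Leap in, step out — an appoggiatura.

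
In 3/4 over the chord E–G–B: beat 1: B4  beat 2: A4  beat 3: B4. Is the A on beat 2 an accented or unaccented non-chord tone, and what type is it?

Unaccented neighbor tone.

The harmony at that moment is E minor triad (E, G, B); A4 is not a chord tone.
It is approached by step down from B4 and left by step up to B4.
Step away and step back to the same note — a neighbor tone (lower neighbor).
It falls on a weak beat, so it is unaccented.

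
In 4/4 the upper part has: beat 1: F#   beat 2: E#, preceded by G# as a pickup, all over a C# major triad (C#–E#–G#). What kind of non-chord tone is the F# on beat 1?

The harmony at that moment is C# major triad (C#, E#, G#); F# is not a chord tone.
It is approached by step down from G# and left by step down to E#.
Step in, step out in the same direction — a passing tone.

Passing tone.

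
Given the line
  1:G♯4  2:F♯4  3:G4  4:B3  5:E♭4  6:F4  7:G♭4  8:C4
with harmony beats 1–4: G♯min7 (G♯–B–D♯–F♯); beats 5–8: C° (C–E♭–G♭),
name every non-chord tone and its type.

G4 (beat 3) — escape tone; F4 (beat 6) — passing tone.

The harmony at that moment is G♯ minor seventh chord (G♯, B, D♯, F♯); G4 is not a chord tone.
It is approached by step up from F♯4 and left by leap down to B3.
Step in, leap out — an escape tone.
The harmony at that moment is C diminished triad (C, E♭, G♭); F4 is not a chord tone.
It is approached by step up from E♭4 and left by step up to G♭4.
Step in, step out in the same direction — a passing tone.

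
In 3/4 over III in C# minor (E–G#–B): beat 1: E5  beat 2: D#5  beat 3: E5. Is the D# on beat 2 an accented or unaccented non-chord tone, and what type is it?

Unaccented neighbor tone.

The harmony at that moment is E major triad (E, G#, B); D#5 is not a chord tone.
It is approached by step down from E5 and left by step up to E5.
Step away and step back to the same note — a neighbor tone (lower neighbor).
It falls on a weak beat, so it is unaccented.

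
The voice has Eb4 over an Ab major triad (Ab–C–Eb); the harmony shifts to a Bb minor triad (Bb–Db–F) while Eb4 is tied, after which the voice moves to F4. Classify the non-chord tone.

Eb4 is a retardation.

The harmony at that moment is Bb minor triad (Bb, Db, F); Eb4 is not a chord tone.
It is held over (the same pitch as the preceding Eb4) and left by step up to F4.
Held over from the previous chord and resolving up by step — a retardation.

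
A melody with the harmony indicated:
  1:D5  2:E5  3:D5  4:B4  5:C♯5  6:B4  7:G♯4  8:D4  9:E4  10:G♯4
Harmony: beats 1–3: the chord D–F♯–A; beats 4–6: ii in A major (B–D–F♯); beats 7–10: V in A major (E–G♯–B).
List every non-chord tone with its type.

E5 (beat 2) — neighbor tone; C♯5 (beat 5) — neighbor tone; D4 (beat 8) — appoggiatura.

The harmony at that moment is D major triad (D, F♯, A); E5 is not a chord tone.
It is approached by step up from D5 and left by step down to D5.
Step away and step back to the same note — a neighbor tone (upper neighbor).
The harmony at that moment is B minor triad (B, D, F♯); C♯5 is not a chord tone.
It is approached by step up from B4 and left by step down to B4.
Step away and step back to the same note — a neighbor tone (upper neighbor).
The harmony at that moment is E major triad (E, G♯, B); D4 is not a chord tone.
It is approached by leap down from G♯4 and left by step up to E4.
Leap in, step out — an appoggiatura.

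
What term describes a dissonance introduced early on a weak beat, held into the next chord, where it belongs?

Approach: ahead of the chord change (typically by step), so it is dissonant against the current harmony. Departure: none — the same pitch is restated or held and is a chord tone of the new harmony.
Dissonant first, consonant once the harmony catches up: the note simply arrives early — an anticipation. (The reverse timing, consonant first and dissonant after the change, would be a suspension or retardation.)

Anticipation.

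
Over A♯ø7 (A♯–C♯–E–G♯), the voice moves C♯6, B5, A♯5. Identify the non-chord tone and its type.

B5 is a passing tone.

The harmony at that moment is A♯ half-diminished seventh chord (A♯, C♯, E, G♯); B5 is not a chord tone.
It is approached by step down from C♯6 and left by step down to A♯5.
Step in, step out in the same direction — a passing tone.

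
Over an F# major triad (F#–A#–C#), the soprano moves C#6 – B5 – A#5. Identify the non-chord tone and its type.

The harmony at that moment is F# major triad (F#, A#, C#); B5 is not a chord tone.
It is approached by step down from C#6 and left by step down to A#5.
Step in, step out in the same direction — a passing tone.

B5 is a passing tone.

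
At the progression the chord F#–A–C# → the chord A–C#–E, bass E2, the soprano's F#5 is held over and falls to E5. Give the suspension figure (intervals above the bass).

9–8 suspension.

At the second chord the bass is E2. The suspended F#5 lies a ninth above the bass; after resolving down by step to E5, the interval above the bass becomes an octave.
Suspension figures are named by those two intervals: 9–8.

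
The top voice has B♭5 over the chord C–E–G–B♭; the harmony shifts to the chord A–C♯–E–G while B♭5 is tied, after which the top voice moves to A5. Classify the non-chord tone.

The harmony at that moment is A dominant seventh chord (A, C♯, E, G); B♭5 is not a chord tone.
It is held over (the same pitch as the preceding B♭5) and left by step down to A5.
Held over from the previous chord and resolving down by step — a suspension.

B♭5 is a suspension.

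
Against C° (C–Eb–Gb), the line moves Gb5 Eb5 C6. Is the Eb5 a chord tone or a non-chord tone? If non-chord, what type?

Chord tone (the third of C diminished triad).

C diminished triad contains C, Eb, Gb; Eb is the third, so it is a chord tone.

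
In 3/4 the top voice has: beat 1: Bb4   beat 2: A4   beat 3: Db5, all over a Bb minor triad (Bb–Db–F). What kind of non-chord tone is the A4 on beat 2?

Escape tone.

The harmony at that moment is Bb minor triad (Bb, Db, F); A4 is not a chord tone.
It is approached by step down from Bb4 and left by leap up to Db5.
Step in, leap out, on a weak beat — an escape tone.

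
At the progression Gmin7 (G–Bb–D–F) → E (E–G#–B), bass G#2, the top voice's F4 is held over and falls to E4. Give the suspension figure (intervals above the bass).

7–6 suspension.

At the second chord the bass is G#2. The suspended F4 lies a seventh above the bass; after resolving down by step to E4, the interval above the bass becomes a sixth.
Suspension figures are named by those two intervals: 7–6.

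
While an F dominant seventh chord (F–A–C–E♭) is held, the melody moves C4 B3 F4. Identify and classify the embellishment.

The harmony at that moment is F dominant seventh chord (F, A, C, E♭); B3 is not a chord tone.
It is approached by step down from C4 and left by leap up to F4.
Step in, leap out — an escape tone.

B3 is an escape tone.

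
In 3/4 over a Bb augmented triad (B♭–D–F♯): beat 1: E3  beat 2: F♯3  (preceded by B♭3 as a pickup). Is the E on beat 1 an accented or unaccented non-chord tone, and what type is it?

Accented appoggiatura.

The harmony at that moment is B♭ augmented triad (B♭, D, F♯); E3 is not a chord tone.
It is approached by leap down from B♭3 and left by step up to F♯3.
Leap in, step out — an appoggiatura.
It falls on the downbeat, so it is accented.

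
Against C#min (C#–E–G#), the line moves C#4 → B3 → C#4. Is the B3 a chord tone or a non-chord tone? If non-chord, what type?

The harmony at that moment is C# minor triad (C#, E, G#); B3 is not a chord tone.
It is approached by step down from C#4 and left by step up to C#4.
Step away and step back to the same note — a neighbor tone (lower neighbor).

Non-chord tone — a neighbor tone.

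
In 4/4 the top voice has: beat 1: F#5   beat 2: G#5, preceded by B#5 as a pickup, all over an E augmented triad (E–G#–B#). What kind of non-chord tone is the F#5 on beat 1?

Appoggiatura.

The harmony at that moment is E augmented triad (E, G#, B#); F#5 is not a chord tone.
It is approached by leap down from B#5 and left by step up to G#5.
Leap in, step out, metrically accented — an appoggiatura.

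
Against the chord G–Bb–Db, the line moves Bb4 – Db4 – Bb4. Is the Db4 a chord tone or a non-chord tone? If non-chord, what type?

Chord tone (the fifth of G diminished triad).

G diminished triad contains G, Bb, Db; Db is the fifth, so it is a chord tone.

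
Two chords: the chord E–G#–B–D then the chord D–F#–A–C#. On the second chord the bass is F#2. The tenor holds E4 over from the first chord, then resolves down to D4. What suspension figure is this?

7–6 suspension.

At the second chord the bass is F#2. The suspended E4 lies a seventh above the bass; after resolving down by step to D4, the interval above the bass becomes a sixth.
Suspension figures are named by those two intervals: 7–6.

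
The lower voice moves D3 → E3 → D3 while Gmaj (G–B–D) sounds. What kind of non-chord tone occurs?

E3 is a neighbor tone.

The harmony at that moment is G major triad (G, B, D); E3 is not a chord tone.
It is approached by step up from D3 and left by step down to D3.
Step away and step back to the same note — a neighbor tone (upper neighbor).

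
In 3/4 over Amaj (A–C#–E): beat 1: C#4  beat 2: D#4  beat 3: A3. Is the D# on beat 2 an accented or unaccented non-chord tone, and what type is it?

The harmony at that moment is A major triad (A, C#, E); D#4 is not a chord tone.
It is approached by step up from C#4 and left by leap down to A3.
Step in, leap out — an escape tone.
It falls on a weak beat, so it is unaccented.

Unaccented escape tone.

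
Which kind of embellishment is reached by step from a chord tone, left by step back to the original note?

Approach: by step. Departure: by step in the opposite direction, back to the starting pitch.
Stepwise on both sides but reversing to return to the same chord tone — a neighbor tone. (Had it continued onward in the same direction it would be a passing tone instead.)

Neighbor tone.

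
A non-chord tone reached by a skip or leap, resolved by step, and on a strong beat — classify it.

Appoggiatura.

Approach: by leap. Departure: by step. Metric position: strong.
Leap in, step out, in a metrically strong position — an appoggiatura. (It is the mirror image of the escape tone, which steps in and leaps out from a weak position.)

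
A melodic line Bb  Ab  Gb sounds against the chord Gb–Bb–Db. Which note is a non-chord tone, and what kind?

The harmony at that moment is Gb major triad (Gb, Bb, Db); Ab is not a chord tone.
It is approached by step down from Bb and left by step down to Gb.
Step in, step out in the same direction — a passing tone.

Ab is a passing tone.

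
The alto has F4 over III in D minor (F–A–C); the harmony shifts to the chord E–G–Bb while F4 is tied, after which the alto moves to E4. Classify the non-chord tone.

The harmony at that moment is E diminished triad (E, G, Bb); F4 is not a chord tone.
It is held over (the same pitch as the preceding F4) and left by step down to E4.
Held over from the previous chord and resolving down by step — a suspension.

F4 is a suspension.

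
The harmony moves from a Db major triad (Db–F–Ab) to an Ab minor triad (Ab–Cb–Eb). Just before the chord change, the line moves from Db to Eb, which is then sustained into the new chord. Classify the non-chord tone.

The harmony at that moment is Db major triad (Db, F, Ab); Eb is not a chord tone.
It is approached by step up from Db and then sustained as the same pitch into the next harmony.
Arriving early and becoming a chord tone when the harmony changes — an anticipation.

Eb is an anticipation.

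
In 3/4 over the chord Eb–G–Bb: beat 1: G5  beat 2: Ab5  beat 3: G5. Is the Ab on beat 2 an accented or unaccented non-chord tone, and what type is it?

Unaccented neighbor tone.

The harmony at that moment is Eb major triad (Eb, G, Bb); Ab5 is not a chord tone.
It is approached by step up from G5 and left by step down to G5.
Step away and step back to the same note — a neighbor tone (upper neighbor).
It falls on a weak beat, so it is unaccented.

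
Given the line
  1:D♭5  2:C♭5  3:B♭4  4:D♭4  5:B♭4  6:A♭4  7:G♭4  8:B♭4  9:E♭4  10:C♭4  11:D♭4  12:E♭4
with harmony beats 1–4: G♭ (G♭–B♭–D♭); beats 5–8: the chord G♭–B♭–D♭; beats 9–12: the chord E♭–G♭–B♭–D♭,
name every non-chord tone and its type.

C♭5 (beat 2) — passing tone; A♭4 (beat 6) — passing tone; C♭4 (beat 10) — appoggiatura.

The harmony at that moment is G♭ major triad (G♭, B♭, D♭); C♭5 is not a chord tone.
It is approached by step down from D♭5 and left by step down to B♭4.
Step in, step out in the same direction — a passing tone.
The harmony at that moment is G♭ major triad (G♭, B♭, D♭); A♭4 is not a chord tone.
It is approached by step down from B♭4 and left by step down to G♭4.
Step in, step out in the same direction — a passing tone.
The harmony at that moment is E♭ minor seventh chord (E♭, G♭, B♭, D♭); C♭4 is not a chord tone.
It is approached by leap down from E♭4 and left by step up to D♭4.
Leap in, step out — an appoggiatura.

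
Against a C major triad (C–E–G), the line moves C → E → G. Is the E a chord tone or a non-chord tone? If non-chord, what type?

Chord tone (the third of C major triad).

C major triad contains C, E, G; E is the third, so it is a chord tone.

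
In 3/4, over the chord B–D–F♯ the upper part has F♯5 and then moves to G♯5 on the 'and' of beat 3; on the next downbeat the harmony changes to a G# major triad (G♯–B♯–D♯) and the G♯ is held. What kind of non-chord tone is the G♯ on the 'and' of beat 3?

The harmony at that moment is B minor triad (B, D, F♯); G♯5 is not a chord tone.
It is approached by step up from F♯5 and then sustained as the same pitch into the next harmony.
Arriving early and becoming a chord tone when the harmony changes — an anticipation.

Anticipation.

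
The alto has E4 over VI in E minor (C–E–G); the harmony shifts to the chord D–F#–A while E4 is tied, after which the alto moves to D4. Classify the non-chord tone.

The harmony at that moment is D major triad (D, F#, A); E4 is not a chord tone.
It is held over (the same pitch as the preceding E4) and left by step down to D4.
Held over from the previous chord and resolving down by step — a suspension.

E4 is a suspension.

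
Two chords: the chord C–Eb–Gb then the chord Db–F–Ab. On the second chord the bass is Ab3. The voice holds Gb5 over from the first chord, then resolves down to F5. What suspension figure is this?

7–6 suspension.

At the second chord the bass is Ab3. The suspended Gb5 lies a seventh above the bass; after resolving down by step to F5, the interval above the bass becomes a sixth.
Suspension figures are named by those two intervals: 7–6.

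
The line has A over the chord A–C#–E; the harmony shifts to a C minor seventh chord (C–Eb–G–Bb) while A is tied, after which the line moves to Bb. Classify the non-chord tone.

The harmony at that moment is C minor seventh chord (C, Eb, G, Bb); A is not a chord tone.
It is held over (the same pitch as the preceding A) and left by step up to Bb.
Held over from the previous chord and resolving up by step — a retardation.

A is a retardation.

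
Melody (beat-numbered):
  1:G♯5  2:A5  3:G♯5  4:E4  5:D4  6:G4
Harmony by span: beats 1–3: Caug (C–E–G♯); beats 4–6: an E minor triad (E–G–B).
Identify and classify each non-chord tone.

A5 (beat 2) — neighbor tone; D4 (beat 5) — escape tone.

The harmony at that moment is C augmented triad (C, E, G♯); A5 is not a chord tone.
It is approached by step up from G♯5 and left by step down to G♯5.
Step away and step back to the same note — a neighbor tone (upper neighbor).
The harmony at that moment is E minor triad (E, G, B); D4 is not a chord tone.
It is approached by step down from E4 and left by leap up to G4.
Step in, leap out — an escape tone.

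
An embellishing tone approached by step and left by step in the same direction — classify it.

Approach: by step. Departure: by step, continuing in the same direction.
Stepwise on both sides with no change of direction means the note fills in the space between two different chord tones — a passing tone. (Had it turned back to its starting note it would be a neighbor tone instead.)

Passing tone.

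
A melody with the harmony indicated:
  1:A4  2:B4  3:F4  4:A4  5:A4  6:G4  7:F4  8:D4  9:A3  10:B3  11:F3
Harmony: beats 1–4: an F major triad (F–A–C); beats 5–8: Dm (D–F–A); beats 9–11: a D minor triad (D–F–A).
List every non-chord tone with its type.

B4 (beat 2) — escape tone; G4 (beat 6) — passing tone; B3 (beat 10) — escape tone.

The harmony at that moment is F major triad (F, A, C); B4 is not a chord tone.
It is approached by step up from A4 and left by leap down to F4.
Step in, leap out — an escape tone.
The harmony at that moment is D minor triad (D, F, A); G4 is not a chord tone.
It is approached by step down from A4 and left by step down to F4.
Step in, step out in the same direction — a passing tone.
The harmony at that moment is D minor triad (D, F, A); B3 is not a chord tone.
It is approached by step up from A3 and left by leap down to F3.
Step in, leap out — an escape tone.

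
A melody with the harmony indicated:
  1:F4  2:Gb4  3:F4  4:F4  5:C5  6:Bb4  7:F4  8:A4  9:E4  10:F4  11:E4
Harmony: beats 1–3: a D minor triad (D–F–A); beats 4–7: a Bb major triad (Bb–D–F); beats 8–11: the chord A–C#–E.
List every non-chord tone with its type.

Gb4 (beat 2) — neighbor tone; C5 (beat 5) — appoggiatura; F4 (beat 10) — neighbor tone.

The harmony at that moment is D minor triad (D, F, A); Gb4 is not a chord tone.
It is approached by step up from F4 and left by step down to F4.
Step away and step back to the same note — a neighbor tone (upper neighbor).
The harmony at that moment is Bb major triad (Bb, D, F); C5 is not a chord tone.
It is approached by leap up from F4 and left by step down to Bb4.
Leap in, step out — an appoggiatura.
The harmony at that moment is A major triad (A, C#, E); F4 is not a chord tone.
It is approached by step up from E4 and left by step down to E4.
Step away and step back to the same note — a neighbor tone (upper neighbor).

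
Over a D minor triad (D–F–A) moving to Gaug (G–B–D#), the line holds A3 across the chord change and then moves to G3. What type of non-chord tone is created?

The harmony at that moment is G augmented triad (G, B, D#); A3 is not a chord tone.
It is held over (the same pitch as the preceding A3) and left by step down to G3.
Held over from the previous chord and resolving down by step — a suspension.

A3 is a suspension.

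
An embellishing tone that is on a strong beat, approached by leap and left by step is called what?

Approach: by leap. Departure: by step. Metric position: strong.
Leap in, step out, in a metrically strong position — an appoggiatura. (It is the mirror image of the escape tone, which steps in and leaps out from a weak position.)

Appoggiatura.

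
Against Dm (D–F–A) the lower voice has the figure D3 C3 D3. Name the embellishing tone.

The harmony at that moment is D minor triad (D, F, A); C3 is not a chord tone.
It is approached by step down from D3 and left by step up to D3.
Step away and step back to the same note — a neighbor tone (lower neighbor).

C3 is a neighbor tone.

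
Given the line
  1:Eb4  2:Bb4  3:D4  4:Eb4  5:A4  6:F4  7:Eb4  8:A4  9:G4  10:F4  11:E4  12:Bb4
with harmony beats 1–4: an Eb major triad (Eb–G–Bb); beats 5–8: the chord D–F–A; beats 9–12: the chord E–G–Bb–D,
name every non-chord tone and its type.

The harmony at that moment is Eb major triad (Eb, G, Bb); D4 is not a chord tone.
It is approached by leap down from Bb4 and left by step up to Eb4.
Leap in, step out — an appoggiatura.
The harmony at that moment is D minor triad (D, F, A); Eb4 is not a chord tone.
It is approached by step down from F4 and left by leap up to A4.
Step in, leap out — an escape tone.
The harmony at that moment is E half-diminished seventh chord (E, G, Bb, D); F4 is not a chord tone.
It is approached by step down from G4 and left by step down to E4.
Step in, step out in the same direction — a passing tone.

D4 (beat 3) — appoggiatura; Eb4 (beat 7) — escape tone; F4 (beat 10) — passing tone.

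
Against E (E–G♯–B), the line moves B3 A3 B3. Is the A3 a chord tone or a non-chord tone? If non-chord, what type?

Non-chord tone — a neighbor tone.

The harmony at that moment is E major triad (E, G♯, B); A3 is not a chord tone.
It is approached by step down from B3 and left by step up to B3.
Step away and step back to the same note — a neighbor tone (lower neighbor).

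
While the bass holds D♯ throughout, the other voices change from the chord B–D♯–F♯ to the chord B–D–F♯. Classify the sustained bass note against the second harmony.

The harmony at that moment is B minor triad (B, D, F♯); D♯ is not a chord tone.
It is held over (the same pitch as the preceding D♯) and then sustained as the same pitch into the next harmony.
Sustained through a change of harmony — a pedal tone.

Pedal tone (pedal point).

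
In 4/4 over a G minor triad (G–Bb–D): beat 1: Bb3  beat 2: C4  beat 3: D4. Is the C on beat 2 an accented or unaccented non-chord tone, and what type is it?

Unaccented passing tone.

The harmony at that moment is G minor triad (G, Bb, D); C4 is not a chord tone.
It is approached by step up from Bb3 and left by step up to D4.
Step in, step out in the same direction — a passing tone.
It falls on a weak beat, so it is unaccented.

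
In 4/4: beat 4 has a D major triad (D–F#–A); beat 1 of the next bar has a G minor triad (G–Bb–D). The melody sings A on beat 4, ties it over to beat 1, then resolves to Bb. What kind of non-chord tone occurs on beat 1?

Retardation.

The harmony at that moment is G minor triad (G, Bb, D); A is not a chord tone.
It is held over (the same pitch as the preceding A) and left by step up to Bb.
Held over from the previous chord and resolving up by step — a retardation.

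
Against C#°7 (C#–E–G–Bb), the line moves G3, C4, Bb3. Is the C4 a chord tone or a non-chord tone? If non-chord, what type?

The harmony at that moment is C# diminished seventh chord (C#, E, G, Bb); C4 is not a chord tone.
It is approached by leap up from G3 and left by step down to Bb3.
Leap in, step out — an appoggiatura.

Non-chord tone — an appoggiatura.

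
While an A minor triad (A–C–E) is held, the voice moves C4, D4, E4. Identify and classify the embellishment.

The harmony at that moment is A minor triad (A, C, E); D4 is not a chord tone.
It is approached by step up from C4 and left by step up to E4.
Step in, step out in the same direction — a passing tone.

D4 is a passing tone.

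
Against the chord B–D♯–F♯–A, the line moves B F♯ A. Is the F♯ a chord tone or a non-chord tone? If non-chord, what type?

B dominant seventh chord contains B, D♯, F♯, A; F♯ is the fifth, so it is a chord tone.

Chord tone (the fifth of B dominant seventh chord).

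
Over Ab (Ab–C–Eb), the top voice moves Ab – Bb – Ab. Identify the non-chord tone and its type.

Bb is a neighbor tone.

The harmony at that moment is Ab major triad (Ab, C, Eb); Bb is not a chord tone.
It is approached by step up from Ab and left by step down to Ab.
Step away and step back to the same note — a neighbor tone (upper neighbor).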